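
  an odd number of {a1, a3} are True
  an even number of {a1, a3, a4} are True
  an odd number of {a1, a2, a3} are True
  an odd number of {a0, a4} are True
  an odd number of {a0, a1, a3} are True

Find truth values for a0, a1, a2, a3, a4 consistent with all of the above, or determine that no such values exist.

a0 = False, a1 = False, a2 = False, a3 = True, a4 = True

{a1, a3}: 1 true → odd ✓
{a1, a3, a4}: 2 true → even ✓
{a1, a2, a3}: 1 true → odd ✓
{a0, a4}: 1 true → odd ✓
{a0, a1, a3}: 1 true → odd ✓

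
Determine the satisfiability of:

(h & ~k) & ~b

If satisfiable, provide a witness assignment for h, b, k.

h = True; b = False; k = False

  h & ~k = True
    ~k = True
  ~b = True
Both conjuncts True, so the formula holds.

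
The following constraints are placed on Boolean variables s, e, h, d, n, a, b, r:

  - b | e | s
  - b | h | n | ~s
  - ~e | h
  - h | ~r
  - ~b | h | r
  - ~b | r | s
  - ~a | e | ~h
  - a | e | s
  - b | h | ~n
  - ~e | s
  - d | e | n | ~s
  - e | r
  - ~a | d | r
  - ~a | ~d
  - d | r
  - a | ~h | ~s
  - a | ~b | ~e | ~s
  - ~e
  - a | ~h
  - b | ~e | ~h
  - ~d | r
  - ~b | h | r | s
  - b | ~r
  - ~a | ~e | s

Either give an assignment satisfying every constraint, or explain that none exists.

Case e = True:
  Clause (~e) is falsified — contradiction.
Case e = False:
  (e | r) forces r = True.
  (h | ~r) forces h = True.
  (~a | e | ~h) forces a = False.
  Clause (a | ~h) is falsified — contradiction.
Both cases fail, so the formula is unsatisfiable.

No satisfying assignment exists.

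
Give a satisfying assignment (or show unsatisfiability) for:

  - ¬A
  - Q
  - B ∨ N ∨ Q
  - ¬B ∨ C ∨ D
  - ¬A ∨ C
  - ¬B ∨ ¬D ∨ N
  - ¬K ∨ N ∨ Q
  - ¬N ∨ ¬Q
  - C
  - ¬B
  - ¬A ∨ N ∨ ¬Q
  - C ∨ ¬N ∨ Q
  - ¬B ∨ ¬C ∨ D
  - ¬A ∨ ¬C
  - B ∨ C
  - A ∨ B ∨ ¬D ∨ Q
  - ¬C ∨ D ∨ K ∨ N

C = True; B = False; N = False; Q = True; K = False; A = False; D = True

Unit clause (¬A) forces A = False.
Unit clause (Q) forces Q = True.
In (¬N ∨ ¬Q) only ¬N is left, so N = False.
Unit clause (C) forces C = True.
Unit clause (¬B) forces B = False.
Set K = False.
  then (¬C ∨ D ∨ K ∨ N) forces D = True.
All clauses satisfied.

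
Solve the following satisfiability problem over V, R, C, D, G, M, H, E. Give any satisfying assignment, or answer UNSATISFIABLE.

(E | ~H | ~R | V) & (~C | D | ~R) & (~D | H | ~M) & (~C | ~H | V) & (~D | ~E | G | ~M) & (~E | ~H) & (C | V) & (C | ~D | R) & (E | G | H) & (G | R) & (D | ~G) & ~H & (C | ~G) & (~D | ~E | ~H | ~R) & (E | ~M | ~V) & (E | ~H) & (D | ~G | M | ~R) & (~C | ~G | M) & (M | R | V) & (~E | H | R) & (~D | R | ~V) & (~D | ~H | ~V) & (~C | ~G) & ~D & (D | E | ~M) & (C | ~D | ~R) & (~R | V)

V=T, R=T, C=F, D=F, G=F, M=F, H=F, E=T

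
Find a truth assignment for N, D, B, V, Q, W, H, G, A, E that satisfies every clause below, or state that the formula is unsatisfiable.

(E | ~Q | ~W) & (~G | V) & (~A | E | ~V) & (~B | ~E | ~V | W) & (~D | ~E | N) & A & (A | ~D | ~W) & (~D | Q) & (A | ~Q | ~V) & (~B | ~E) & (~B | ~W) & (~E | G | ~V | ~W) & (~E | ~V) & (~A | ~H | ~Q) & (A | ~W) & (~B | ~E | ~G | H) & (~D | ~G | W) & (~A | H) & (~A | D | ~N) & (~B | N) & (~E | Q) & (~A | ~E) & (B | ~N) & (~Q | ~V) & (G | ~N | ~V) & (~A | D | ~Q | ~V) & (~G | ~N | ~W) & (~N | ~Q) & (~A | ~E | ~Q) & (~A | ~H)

The formula is unsatisfiable.

Case A = True:
  (~A | H) forces H = True.
  Clause (~A | ~H) is falsified — contradiction.
Case A = False:
  Clause (A) is falsified — contradiction.
Both cases fail, so the formula is unsatisfiable.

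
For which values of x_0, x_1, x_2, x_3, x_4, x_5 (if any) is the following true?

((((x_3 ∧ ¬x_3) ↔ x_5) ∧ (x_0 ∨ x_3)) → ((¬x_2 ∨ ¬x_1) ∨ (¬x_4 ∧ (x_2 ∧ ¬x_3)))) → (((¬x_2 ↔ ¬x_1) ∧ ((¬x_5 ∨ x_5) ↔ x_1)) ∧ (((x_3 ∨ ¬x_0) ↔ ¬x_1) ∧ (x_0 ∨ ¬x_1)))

x_0=T, x_1=T, x_2=T, x_3=T, x_4=F, x_5=F

  ((((x_3 ∧ ¬x_3) ↔ x_5) ∧ (x_0 ∨ x_3)) → ((¬x_2 ∨ ¬x_1) ∨ (¬x_4 ∧ (x_2 ∧ ¬x_3)))) → (((¬x_2 ↔ ¬x_1) ∧ ((¬x_5 ∨ x_5) ↔ x_1)) ∧ (((x_3 ∨ ¬x_0) ↔ ¬x_1) ∧ (x_0 ∨ ¬x_1))) = True
    (((x_3 ∧ ¬x_3) ↔ x_5) ∧ (x_0 ∨ x_3)) → ((¬x_2 ∨ ¬x_1) ∨ (¬x_4 ∧ (x_2 ∧ ¬x_3))) = False
      ((x_3 ∧ ¬x_3) ↔ x_5) ∧ (x_0 ∨ x_3) = True
        (x_3 ∧ ¬x_3) ↔ x_5 = True
          x_3 ∧ ¬x_3 = False
            ¬x_3 = False
        x_0 ∨ x_3 = True
      (¬x_2 ∨ ¬x_1) ∨ (¬x_4 ∧ (x_2 ∧ ¬x_3)) = False
        ¬x_2 ∨ ¬x_1 = False
          ¬x_2 = False
          ¬x_1 = False
        ¬x_4 ∧ (x_2 ∧ ¬x_3) = False
          ¬x_4 = True
          x_2 ∧ ¬x_3 = False
            ¬x_3 = False
    ((¬x_2 ↔ ¬x_1) ∧ ((¬x_5 ∨ x_5) ↔ x_1)) ∧ (((x_3 ∨ ¬x_0) ↔ ¬x_1) ∧ (x_0 ∨ ¬x_1)) = False
      (¬x_2 ↔ ¬x_1) ∧ ((¬x_5 ∨ x_5) ↔ x_1) = True
        ¬x_2 ↔ ¬x_1 = True
          ¬x_2 = False
          ¬x_1 = False
        (¬x_5 ∨ x_5) ↔ x_1 = True
          ¬x_5 ∨ x_5 = True
            ¬x_5 = True
      ((x_3 ∨ ¬x_0) ↔ ¬x_1) ∧ (x_0 ∨ ¬x_1) = False
        (x_3 ∨ ¬x_0) ↔ ¬x_1 = False
          x_3 ∨ ¬x_0 = True
            ¬x_0 = False
          ¬x_1 = False
        x_0 ∨ ¬x_1 = True
          ¬x_1 = False
The formula evaluates to True.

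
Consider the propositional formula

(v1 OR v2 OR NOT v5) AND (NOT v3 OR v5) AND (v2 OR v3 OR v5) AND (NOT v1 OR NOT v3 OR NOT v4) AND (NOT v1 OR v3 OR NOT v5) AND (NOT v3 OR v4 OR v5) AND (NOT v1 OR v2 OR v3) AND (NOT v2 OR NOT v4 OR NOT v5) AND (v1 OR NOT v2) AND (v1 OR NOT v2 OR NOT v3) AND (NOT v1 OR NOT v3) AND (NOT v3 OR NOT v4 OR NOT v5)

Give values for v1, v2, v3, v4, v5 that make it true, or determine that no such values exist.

Set v1 = True.
  then (NOT v1 OR NOT v3) forces v3 = False.
  then (NOT v1 OR v3 OR NOT v5) forces v5 = False.
  then (NOT v1 OR v2 OR v3) forces v2 = True.
Set v4 = False.
All clauses satisfied.

v1: True; v2: True; v3: False; v4: False; v5: False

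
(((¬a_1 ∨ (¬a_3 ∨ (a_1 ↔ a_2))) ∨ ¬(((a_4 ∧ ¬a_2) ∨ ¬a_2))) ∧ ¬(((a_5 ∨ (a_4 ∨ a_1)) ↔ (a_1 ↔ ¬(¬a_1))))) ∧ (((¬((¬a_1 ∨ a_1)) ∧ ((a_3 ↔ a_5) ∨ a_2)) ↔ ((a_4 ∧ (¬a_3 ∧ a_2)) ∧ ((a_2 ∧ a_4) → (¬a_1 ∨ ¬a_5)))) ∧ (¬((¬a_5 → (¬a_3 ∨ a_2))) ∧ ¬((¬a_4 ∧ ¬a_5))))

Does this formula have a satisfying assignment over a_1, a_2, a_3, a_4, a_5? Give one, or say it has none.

UNSATISFIABLE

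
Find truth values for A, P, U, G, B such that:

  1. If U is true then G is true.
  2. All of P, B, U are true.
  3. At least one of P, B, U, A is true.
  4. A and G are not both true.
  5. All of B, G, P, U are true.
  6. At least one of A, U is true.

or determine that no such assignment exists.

A = False, P = True, U = True, G = True, B = True

  (1) U=T ⇒ G: T ✓
  (2) {P, B, U}: all 3 true ✓
  (3) {P, B, U, A}: 3 true — at least one ✓
  (4) A=F, G=T — not both ✓
  (5) {B, G, P, U}: all 4 true ✓
  (6) {A, U}: 1 true — at least one ✓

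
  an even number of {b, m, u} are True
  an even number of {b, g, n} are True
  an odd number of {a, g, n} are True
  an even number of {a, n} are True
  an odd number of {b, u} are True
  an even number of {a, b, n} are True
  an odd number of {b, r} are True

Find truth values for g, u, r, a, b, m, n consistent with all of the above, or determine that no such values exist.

g: True, u: True, r: True, a: True, b: False, m: True, n: True

{b, m, u}: 2 true → even ✓
{b, g, n}: 2 true → even ✓
{a, g, n}: 3 true → odd ✓
{a, n}: 2 true → even ✓
{b, u}: 1 true → odd ✓
{a, b, n}: 2 true → even ✓
{b, r}: 1 true → odd ✓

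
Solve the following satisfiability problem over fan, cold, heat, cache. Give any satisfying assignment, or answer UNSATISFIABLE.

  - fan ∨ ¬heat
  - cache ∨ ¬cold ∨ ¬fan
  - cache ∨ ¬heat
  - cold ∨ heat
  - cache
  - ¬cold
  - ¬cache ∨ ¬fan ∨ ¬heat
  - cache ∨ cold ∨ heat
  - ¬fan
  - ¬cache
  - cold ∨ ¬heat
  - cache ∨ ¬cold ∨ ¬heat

Case cache = True:
  Clause (¬cache) is falsified — contradiction.
Case cache = False:
  Clause (cache) is falsified — contradiction.
Both cases fail, so the formula is unsatisfiable.

Unsatisfiable — no assignment works.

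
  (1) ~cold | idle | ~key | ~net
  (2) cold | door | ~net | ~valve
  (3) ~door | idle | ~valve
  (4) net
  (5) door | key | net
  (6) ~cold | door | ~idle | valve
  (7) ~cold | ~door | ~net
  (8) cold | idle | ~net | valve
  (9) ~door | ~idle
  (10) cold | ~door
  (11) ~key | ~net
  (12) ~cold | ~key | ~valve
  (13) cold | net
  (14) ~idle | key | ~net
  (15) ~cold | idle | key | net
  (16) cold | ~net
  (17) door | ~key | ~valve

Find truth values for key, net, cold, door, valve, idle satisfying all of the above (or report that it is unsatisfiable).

key = False; net = True; cold = True; door = False; valve = True; idle = False

Unit clause (net) forces net = True.
In (~key | ~net) only ~key is left, so key = False.
In (~idle | key | ~net) only ~idle is left, so idle = False.
In (cold | ~net) only cold is left, so cold = True.
In (~cold | ~door | ~net) only ~door is left, so door = False.
Set valve = True.
All clauses satisfied.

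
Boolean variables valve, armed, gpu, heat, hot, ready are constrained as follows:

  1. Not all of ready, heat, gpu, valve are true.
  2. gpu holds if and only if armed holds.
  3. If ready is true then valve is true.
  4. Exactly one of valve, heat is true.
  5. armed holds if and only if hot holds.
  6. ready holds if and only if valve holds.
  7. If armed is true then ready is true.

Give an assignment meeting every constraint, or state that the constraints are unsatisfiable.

valve=T, armed=T, gpu=T, heat=F, hot=T, ready=T

  (1) {ready, heat, gpu, valve}: 3/4 true — not all ✓
  (2) gpu=T, armed=T — same ✓
  (3) ready=T ⇒ valve: T ✓
  (4) {valve, heat}: 1 true — exactly one ✓
  (5) armed=T, hot=T — same ✓
  (6) ready=T, valve=T — same ✓
  (7) armed=T ⇒ ready: T ✓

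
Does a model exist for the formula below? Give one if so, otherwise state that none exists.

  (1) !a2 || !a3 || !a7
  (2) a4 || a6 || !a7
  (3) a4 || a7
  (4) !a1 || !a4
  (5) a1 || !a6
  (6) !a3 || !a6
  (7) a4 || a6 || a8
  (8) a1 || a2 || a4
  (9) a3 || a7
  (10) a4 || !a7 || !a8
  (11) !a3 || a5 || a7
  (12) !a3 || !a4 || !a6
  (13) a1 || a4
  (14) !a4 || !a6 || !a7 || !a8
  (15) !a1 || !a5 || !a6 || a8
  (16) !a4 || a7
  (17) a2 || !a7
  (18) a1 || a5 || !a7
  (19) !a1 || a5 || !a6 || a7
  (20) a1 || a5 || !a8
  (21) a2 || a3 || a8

a1: True; a2: True; a3: False; a4: False; a5: False; a6: True; a7: True; a8: False

Set a1 = True.
  then (!a1 || !a4) forces a4 = False.
  then (a4 || a7) forces a7 = True.
  then (a4 || !a7 || !a8) forces a8 = False.
  then (a2 || !a7) forces a2 = True.
  then (!a2 || !a3 || !a7) forces a3 = False.
  then (a4 || a6 || !a7) forces a6 = True.
  then (!a1 || !a5 || !a6 || a8) forces a5 = False.
All clauses satisfied.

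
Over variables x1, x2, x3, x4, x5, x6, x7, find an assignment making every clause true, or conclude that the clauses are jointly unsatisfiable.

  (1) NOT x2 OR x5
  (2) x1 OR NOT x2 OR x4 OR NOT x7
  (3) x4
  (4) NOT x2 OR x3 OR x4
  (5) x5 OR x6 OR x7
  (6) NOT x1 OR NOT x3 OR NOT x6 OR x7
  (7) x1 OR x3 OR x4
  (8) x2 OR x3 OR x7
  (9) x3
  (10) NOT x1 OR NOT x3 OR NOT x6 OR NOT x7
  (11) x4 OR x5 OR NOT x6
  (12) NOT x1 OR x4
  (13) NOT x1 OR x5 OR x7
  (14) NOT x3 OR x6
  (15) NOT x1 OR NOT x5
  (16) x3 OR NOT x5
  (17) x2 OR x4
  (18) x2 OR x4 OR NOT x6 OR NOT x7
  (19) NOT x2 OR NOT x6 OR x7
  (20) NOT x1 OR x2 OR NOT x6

Unit clause (x4) forces x4 = True.
Unit clause (x3) forces x3 = True.
In (NOT x3 OR x6) only x6 is left, so x6 = True.
Set x1 = False.
Set x2 = False.
Set x5 = True.
Set x7 = False.
All clauses satisfied.

x1=F, x2=F, x3=T, x4=T, x5=T, x6=T, x7=F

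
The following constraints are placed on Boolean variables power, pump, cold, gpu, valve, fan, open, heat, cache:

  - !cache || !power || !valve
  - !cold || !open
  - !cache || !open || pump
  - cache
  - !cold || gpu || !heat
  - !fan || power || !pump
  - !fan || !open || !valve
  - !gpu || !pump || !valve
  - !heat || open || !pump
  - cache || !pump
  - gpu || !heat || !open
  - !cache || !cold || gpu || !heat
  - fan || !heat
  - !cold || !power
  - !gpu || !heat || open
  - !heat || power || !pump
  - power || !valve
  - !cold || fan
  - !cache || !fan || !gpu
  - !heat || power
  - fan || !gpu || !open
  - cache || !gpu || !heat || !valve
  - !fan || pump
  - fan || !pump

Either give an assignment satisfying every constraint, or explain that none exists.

Unit clause (cache) forces cache = True.
Set power = True.
  then (!cache || !power || !valve) forces valve = False.
  then (!cold || !power) forces cold = False.
Set pump = False.
  then (!cache || !open || pump) forces open = False.
  then (!fan || pump) forces fan = False.
  then (fan || !heat) forces heat = False.
Set gpu = True.
All clauses satisfied.

power: True; pump: False; cold: False; gpu: True; valve: False; fan: False; open: False; heat: False; cache: True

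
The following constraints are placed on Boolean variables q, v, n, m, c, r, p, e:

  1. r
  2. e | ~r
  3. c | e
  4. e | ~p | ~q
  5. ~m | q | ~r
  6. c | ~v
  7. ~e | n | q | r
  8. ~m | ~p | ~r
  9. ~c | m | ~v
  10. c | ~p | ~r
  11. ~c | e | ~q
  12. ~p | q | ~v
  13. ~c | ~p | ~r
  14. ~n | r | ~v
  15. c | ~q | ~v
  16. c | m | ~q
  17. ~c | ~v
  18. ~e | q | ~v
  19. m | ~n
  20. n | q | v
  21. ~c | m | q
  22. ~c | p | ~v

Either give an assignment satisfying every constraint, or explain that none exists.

Unit clause (r) forces r = True.
In (e | ~r) only e is left, so e = True.
Try q = False:
  (~m | q | ~r) forces m = False.
  (~e | q | ~v) forces v = False.
  (m | ~n) forces n = False.
  clause (n | q | v) is falsified — backtrack.
So q = True.
Try v = True:
  (c | ~v) forces c = True.
  clause (~c | ~v) is falsified — backtrack.
So v = False.
Set n = False.
Set m = True.
  then (~m | ~p | ~r) forces p = False.
Set c = False.
All clauses satisfied.

q=T, v=F, n=F, m=T, c=F, r=T, p=F, e=T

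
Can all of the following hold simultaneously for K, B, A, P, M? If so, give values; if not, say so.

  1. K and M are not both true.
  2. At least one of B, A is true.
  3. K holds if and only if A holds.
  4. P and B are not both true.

K=T, B=F, A=T, P=T, M=F

  (1) K=T, M=F — not both ✓
  (2) {B, A}: 1 true — at least one ✓
  (3) K=T, A=T — same ✓
  (4) P=T, B=F — not both ✓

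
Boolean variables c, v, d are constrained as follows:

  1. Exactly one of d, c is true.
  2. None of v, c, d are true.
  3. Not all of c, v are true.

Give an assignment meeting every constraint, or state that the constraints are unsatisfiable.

The formula is unsatisfiable.

Case c = True:
  Constraint (2) is violated (c=T) — contradiction.
Case c = False:
  (1) with c=F forces d = True.
  Constraint (2) is violated (d=T) — contradiction.
Both cases fail — unsatisfiable.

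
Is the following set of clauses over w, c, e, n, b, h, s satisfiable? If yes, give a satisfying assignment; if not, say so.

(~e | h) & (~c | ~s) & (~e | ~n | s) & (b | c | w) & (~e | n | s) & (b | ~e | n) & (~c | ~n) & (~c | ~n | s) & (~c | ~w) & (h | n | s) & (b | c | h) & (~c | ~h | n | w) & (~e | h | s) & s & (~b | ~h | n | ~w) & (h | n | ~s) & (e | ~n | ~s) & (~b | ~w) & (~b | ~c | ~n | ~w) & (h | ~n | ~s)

w=F, c=F, e=F, n=F, b=T, h=T, s=T

Unit clause (s) forces s = True.
In (~c | ~s) only ~c is left, so c = False.
Set w = False.
  then (b | c | w) forces b = True.
Set e = False.
  then (e | ~n | ~s) forces n = False.
  then (h | n | ~s) forces h = True.
All clauses satisfied.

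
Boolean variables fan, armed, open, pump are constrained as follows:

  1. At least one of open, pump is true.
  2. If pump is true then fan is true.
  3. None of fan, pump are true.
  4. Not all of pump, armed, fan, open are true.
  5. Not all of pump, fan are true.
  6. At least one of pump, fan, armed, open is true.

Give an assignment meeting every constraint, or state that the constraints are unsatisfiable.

fan = False, armed = False, open = True, pump = False

  (1) {open, pump}: 1 true — at least one ✓
  (2) pump=F ⇒ fan: vacuous ✓
  (3) {fan, pump}: 0 true — none ✓
  (4) {pump, armed, fan, open}: 1/4 true — not all ✓
  (5) {pump, fan}: 0/2 true — not all ✓
  (6) {pump, fan, armed, open}: 1 true — at least one ✓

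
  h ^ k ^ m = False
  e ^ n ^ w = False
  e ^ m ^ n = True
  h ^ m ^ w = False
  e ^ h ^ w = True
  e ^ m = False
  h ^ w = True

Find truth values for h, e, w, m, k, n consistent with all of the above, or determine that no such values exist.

No satisfying assignment exists.

Adding constraints 4, 5, 6 mod 2: every variable appears an even number of times on the left, so the left side is 0.
But the right sides sum to 1 (mod 2). 0 ≠ 1 — the system is inconsistent.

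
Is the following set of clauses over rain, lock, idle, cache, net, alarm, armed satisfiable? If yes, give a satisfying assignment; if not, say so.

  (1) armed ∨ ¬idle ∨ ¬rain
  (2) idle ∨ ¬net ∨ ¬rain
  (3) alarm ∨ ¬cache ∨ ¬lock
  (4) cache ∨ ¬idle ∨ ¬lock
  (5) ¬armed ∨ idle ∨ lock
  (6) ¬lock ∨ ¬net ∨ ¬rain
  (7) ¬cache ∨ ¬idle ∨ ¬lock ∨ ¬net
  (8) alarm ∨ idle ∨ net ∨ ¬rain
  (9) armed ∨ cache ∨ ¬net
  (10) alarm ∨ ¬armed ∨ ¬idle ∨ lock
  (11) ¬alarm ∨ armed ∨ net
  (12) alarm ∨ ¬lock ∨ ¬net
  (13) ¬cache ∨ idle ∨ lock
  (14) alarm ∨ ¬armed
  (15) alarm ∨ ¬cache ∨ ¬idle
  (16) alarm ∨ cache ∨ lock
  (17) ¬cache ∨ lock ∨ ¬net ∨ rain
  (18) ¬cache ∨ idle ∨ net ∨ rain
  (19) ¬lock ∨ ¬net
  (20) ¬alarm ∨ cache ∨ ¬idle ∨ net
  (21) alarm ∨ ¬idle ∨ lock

rain: False; lock: True; idle: True; cache: True; net: False; alarm: True; armed: True

Set rain = False.
Set lock = True.
  then (¬lock ∨ ¬net) forces net = False.
Set idle = True.
  then (cache ∨ ¬idle ∨ ¬lock) forces cache = True.
  then (alarm ∨ ¬cache ∨ ¬idle) forces alarm = True.
  then (¬alarm ∨ armed ∨ net) forces armed = True.
All clauses satisfied.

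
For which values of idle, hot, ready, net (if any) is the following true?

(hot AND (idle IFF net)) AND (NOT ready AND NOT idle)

idle=F; hot=T; ready=F; net=F

  hot AND (idle IFF net) = True
    idle IFF net = True
  NOT ready AND NOT idle = True
    NOT ready = True
    NOT idle = True
Both conjuncts True, so the formula holds.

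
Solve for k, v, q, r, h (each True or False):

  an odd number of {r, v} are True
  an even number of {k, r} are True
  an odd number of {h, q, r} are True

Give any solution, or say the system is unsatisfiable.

k=F, v=T, q=F, r=F, h=T

{r, v}: 1 true → odd ✓
{k, r}: 0 true → even ✓
{h, q, r}: 1 true → odd ✓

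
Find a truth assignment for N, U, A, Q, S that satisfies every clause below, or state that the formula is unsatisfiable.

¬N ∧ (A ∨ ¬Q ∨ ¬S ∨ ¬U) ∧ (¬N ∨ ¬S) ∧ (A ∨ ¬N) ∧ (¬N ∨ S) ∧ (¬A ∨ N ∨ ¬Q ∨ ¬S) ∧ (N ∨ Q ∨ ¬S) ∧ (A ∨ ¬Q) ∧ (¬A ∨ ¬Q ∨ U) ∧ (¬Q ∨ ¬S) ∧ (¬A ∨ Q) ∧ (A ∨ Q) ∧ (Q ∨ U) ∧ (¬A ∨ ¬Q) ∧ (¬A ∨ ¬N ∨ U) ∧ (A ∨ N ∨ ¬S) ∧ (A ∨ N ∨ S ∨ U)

Unsatisfiable — no assignment works.

Case A = True:
  (¬N) forces N = False.
  (¬A ∨ Q) forces Q = True.
  Clause (¬A ∨ ¬Q) is falsified — contradiction.
Case A = False:
  (¬N) forces N = False.
  (A ∨ ¬Q) forces Q = False.
  Clause (A ∨ Q) is falsified — contradiction.
Both cases fail, so the formula is unsatisfiable.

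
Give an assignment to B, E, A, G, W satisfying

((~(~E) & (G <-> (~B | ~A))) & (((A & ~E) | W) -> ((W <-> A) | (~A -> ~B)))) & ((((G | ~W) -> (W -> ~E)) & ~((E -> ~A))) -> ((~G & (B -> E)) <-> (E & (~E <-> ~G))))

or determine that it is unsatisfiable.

B: False, E: True, A: False, G: True, W: True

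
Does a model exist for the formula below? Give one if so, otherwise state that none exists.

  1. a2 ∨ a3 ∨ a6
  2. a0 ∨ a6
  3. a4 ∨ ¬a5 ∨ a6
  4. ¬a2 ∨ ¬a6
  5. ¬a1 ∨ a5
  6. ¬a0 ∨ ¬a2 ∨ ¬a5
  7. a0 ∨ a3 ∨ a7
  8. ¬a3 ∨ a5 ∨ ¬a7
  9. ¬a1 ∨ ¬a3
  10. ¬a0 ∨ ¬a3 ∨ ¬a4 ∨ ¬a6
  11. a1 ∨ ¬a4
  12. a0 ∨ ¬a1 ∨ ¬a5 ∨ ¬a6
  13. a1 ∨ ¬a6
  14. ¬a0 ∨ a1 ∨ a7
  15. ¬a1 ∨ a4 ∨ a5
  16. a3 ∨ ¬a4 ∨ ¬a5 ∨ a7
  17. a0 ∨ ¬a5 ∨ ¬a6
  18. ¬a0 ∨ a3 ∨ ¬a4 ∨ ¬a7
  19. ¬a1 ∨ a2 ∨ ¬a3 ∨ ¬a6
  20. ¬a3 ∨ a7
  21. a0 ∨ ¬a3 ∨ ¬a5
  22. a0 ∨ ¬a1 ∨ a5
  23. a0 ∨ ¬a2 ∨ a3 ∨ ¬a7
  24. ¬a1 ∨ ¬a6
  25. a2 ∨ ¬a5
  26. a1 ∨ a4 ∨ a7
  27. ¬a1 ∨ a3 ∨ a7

Try a0 = False:
  (a0 ∨ a6) forces a6 = True.
  (¬a2 ∨ ¬a6) forces a2 = False.
  (a1 ∨ ¬a6) forces a1 = True.
  clause (¬a1 ∨ ¬a6) is falsified — backtrack.
So a0 = True.
Try a1 = True:
  (¬a1 ∨ a5) forces a5 = True.
  (¬a0 ∨ ¬a2 ∨ ¬a5) forces a2 = False.
  clause (a2 ∨ ¬a5) is falsified — backtrack.
So a1 = False.
  then (a1 ∨ ¬a4) forces a4 = False.
  then (a1 ∨ ¬a6) forces a6 = False.
  then (¬a0 ∨ a1 ∨ a7) forces a7 = True.
  then (a4 ∨ ¬a5 ∨ a6) forces a5 = False.
  then (¬a3 ∨ a5 ∨ ¬a7) forces a3 = False.
  then (a2 ∨ a3 ∨ a6) forces a2 = True.
All clauses satisfied.

a0 = True, a1 = False, a2 = True, a3 = False, a4 = False, a5 = False, a6 = False, a7 = True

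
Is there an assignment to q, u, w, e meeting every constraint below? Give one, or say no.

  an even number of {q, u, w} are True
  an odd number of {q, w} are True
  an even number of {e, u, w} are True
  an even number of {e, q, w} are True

q = True; u = True; w = False; e = True

{q, u, w}: 2 true → even ✓
{q, w}: 1 true → odd ✓
{e, u, w}: 2 true → even ✓
{e, q, w}: 2 true → even ✓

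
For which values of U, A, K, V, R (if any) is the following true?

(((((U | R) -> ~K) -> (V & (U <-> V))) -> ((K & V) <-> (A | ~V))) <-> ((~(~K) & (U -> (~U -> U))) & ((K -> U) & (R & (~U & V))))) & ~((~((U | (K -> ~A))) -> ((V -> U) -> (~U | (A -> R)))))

The conjunct ~((~((U | (K -> ~A))) -> ((V -> U) -> (~U | (A -> R))))) is unsatisfiable on its own:
  U = True: this becomes ~((False -> (A -> R))) = False.
  U = False: this becomes ~((~((K -> ~A)) -> True)) = False.
So the whole conjunction is unsatisfiable.

The formula is unsatisfiable.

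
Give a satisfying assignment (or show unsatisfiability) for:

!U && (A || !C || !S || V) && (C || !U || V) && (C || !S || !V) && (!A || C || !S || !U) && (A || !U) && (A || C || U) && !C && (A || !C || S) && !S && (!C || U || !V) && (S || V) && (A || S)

Unit clause (!U) forces U = False.
Unit clause (!C) forces C = False.
Unit clause (!S) forces S = False.
In (S || V) only V is left, so V = True.
In (A || S) only A is left, so A = True.
All clauses satisfied.

S=F, V=T, U=F, C=F, A=T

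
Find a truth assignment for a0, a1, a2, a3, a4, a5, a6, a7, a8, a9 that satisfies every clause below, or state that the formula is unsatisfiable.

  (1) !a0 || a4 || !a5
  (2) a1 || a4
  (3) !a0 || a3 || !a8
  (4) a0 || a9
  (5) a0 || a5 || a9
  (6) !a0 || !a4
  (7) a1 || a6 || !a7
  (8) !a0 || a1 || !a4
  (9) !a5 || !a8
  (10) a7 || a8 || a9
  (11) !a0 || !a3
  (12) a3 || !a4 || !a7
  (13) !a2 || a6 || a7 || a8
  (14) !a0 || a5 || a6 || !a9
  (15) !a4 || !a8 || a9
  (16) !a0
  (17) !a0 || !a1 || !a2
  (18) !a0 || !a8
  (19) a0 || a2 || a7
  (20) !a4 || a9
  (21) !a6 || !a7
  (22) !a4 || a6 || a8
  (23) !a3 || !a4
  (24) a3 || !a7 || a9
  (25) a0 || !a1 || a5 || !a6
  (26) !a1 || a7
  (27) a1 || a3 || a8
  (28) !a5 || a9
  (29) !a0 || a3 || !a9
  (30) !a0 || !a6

a0 = False, a1 = True, a2 = False, a3 = False, a4 = False, a5 = False, a6 = False, a7 = True, a8 = True, a9 = True

Unit clause (!a0) forces a0 = False.
In (a0 || a9) only a9 is left, so a9 = True.
Set a1 = True.
  then (!a1 || a7) forces a7 = True.
  then (!a6 || !a7) forces a6 = False.
Set a2 = False.
Set a3 = False.
  then (a3 || !a4 || !a7) forces a4 = False.
Set a5 = False.
Set a8 = True.
All clauses satisfied.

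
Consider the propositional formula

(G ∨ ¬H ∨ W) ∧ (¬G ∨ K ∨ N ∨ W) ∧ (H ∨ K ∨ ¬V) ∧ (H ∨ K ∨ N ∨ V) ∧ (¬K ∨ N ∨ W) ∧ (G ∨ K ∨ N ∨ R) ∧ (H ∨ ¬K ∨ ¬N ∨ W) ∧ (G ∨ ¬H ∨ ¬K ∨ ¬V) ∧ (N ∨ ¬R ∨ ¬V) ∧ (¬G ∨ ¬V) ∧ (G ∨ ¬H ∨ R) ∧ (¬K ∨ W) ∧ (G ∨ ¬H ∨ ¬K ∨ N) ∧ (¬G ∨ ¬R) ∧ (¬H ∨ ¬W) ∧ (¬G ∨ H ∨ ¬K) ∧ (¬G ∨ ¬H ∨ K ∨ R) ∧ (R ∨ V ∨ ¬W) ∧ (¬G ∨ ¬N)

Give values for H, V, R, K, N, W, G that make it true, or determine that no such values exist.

H: False; V: True; R: True; K: True; N: True; W: True; G: False

Set H = False.
Set V = True.
  then (H ∨ K ∨ ¬V) forces K = True.
  then (¬G ∨ ¬V) forces G = False.
  then (¬K ∨ W) forces W = True.
Set R = True.
  then (N ∨ ¬R ∨ ¬V) forces N = True.
All clauses satisfied.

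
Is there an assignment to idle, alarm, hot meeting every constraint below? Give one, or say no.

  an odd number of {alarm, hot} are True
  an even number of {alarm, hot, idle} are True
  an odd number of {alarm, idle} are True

idle: True, alarm: False, hot: True

{alarm, hot}: 1 true → odd ✓
{alarm, hot, idle}: 2 true → even ✓
{alarm, idle}: 1 true → odd ✓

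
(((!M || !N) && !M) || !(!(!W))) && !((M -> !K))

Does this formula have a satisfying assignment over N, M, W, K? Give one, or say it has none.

N = False; M = True; W = False; K = True

  ((!M || !N) && !M) || !(!(!W)) = True
    (!M || !N) && !M = False
      !M || !N = True
        !M = False
        !N = True
      !M = False
    !(!(!W)) = True
      !(!W) = False
        !W = True
  !((M -> !K)) = True
    M -> !K = False
      !K = False
Both conjuncts True, so the formula holds.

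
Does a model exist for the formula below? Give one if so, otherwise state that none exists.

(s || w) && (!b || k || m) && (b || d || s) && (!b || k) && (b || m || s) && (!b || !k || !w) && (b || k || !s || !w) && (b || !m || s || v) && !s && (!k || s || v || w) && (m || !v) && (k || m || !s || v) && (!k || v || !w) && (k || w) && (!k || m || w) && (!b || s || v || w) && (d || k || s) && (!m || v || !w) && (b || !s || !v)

Unit clause (!s) forces s = False.
In (s || w) only w is left, so w = True.
Try v = False:
  (!k || v || !w) forces k = False.
  (!b || k) forces b = False.
  (b || d || s) forces d = True.
  (b || m || s) forces m = True.
  clause (b || !m || s || v) is falsified — backtrack.
So v = True.
  then (m || !v) forces m = True.
Set k = False.
  then (!b || k) forces b = False.
  then (d || k || s) forces d = True.
All clauses satisfied.

w: True, v: True, k: False, d: True, s: False, b: False, m: True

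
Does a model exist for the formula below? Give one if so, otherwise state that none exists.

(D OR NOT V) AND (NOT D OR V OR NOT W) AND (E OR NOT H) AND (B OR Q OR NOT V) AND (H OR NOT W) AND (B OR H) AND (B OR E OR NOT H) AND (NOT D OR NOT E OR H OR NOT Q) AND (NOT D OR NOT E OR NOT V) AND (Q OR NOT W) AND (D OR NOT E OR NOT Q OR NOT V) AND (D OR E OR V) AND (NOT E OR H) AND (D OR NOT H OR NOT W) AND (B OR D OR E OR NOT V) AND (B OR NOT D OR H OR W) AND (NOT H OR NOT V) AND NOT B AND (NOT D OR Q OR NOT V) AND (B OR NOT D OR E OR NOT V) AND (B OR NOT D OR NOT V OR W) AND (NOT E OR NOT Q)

Unit clause (NOT B) forces B = False.
In (B OR H) only H is left, so H = True.
In (B OR E OR NOT H) only E is left, so E = True.
In (NOT H OR NOT V) only NOT V is left, so V = False.
In (NOT E OR NOT Q) only NOT Q is left, so Q = False.
In (Q OR NOT W) only NOT W is left, so W = False.
Set D = True.
All clauses satisfied.

E=T, D=T, B=F, V=F, Q=F, W=F, H=T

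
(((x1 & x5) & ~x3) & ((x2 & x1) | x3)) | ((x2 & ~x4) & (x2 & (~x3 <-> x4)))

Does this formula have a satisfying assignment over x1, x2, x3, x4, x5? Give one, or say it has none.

x1: False, x2: True, x3: True, x4: False, x5: False

  (((x1 & x5) & ~x3) & ((x2 & x1) | x3)) | ((x2 & ~x4) & (x2 & (~x3 <-> x4))) = True
    ((x1 & x5) & ~x3) & ((x2 & x1) | x3) = False
      (x1 & x5) & ~x3 = False
        x1 & x5 = False
        ~x3 = False
      (x2 & x1) | x3 = True
        x2 & x1 = False
    (x2 & ~x4) & (x2 & (~x3 <-> x4)) = True
      x2 & ~x4 = True
        ~x4 = True
      x2 & (~x3 <-> x4) = True
        ~x3 <-> x4 = True
          ~x3 = False
The formula evaluates to True.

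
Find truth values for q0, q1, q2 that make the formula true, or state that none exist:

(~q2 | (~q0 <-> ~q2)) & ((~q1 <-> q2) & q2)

q0 = True, q1 = False, q2 = True

  ~q2 | (~q0 <-> ~q2) = True
    ~q2 = False
    ~q0 <-> ~q2 = True
      ~q0 = False
      ~q2 = False
  (~q1 <-> q2) & q2 = True
    ~q1 <-> q2 = True
      ~q1 = True
Both conjuncts True, so the formula holds.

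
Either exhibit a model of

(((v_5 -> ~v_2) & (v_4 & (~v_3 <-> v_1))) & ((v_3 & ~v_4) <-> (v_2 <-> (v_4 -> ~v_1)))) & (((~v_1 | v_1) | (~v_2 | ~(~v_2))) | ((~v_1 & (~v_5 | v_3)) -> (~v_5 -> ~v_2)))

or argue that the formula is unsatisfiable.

v_1 = False; v_2 = False; v_3 = True; v_4 = True; v_5 = False

  ((v_5 -> ~v_2) & (v_4 & (~v_3 <-> v_1))) & ((v_3 & ~v_4) <-> (v_2 <-> (v_4 -> ~v_1))) = True
    (v_5 -> ~v_2) & (v_4 & (~v_3 <-> v_1)) = True
      v_5 -> ~v_2 = True
        ~v_2 = True
      v_4 & (~v_3 <-> v_1) = True
        ~v_3 <-> v_1 = True
          ~v_3 = False
    (v_3 & ~v_4) <-> (v_2 <-> (v_4 -> ~v_1)) = True
      v_3 & ~v_4 = False
        ~v_4 = False
      v_2 <-> (v_4 -> ~v_1) = False
        v_4 -> ~v_1 = True
          ~v_1 = True
  ((~v_1 | v_1) | (~v_2 | ~(~v_2))) | ((~v_1 & (~v_5 | v_3)) -> (~v_5 -> ~v_2)) = True
    (~v_1 | v_1) | (~v_2 | ~(~v_2)) = True
      ~v_1 | v_1 = True
        ~v_1 = True
      ~v_2 | ~(~v_2) = True
        ~v_2 = True
        ~(~v_2) = False
          ~v_2 = True
    (~v_1 & (~v_5 | v_3)) -> (~v_5 -> ~v_2) = True
      ~v_1 & (~v_5 | v_3) = True
        ~v_1 = True
        ~v_5 | v_3 = True
          ~v_5 = True
      ~v_5 -> ~v_2 = True
        ~v_5 = True
        ~v_2 = True
Both conjuncts True, so the formula holds.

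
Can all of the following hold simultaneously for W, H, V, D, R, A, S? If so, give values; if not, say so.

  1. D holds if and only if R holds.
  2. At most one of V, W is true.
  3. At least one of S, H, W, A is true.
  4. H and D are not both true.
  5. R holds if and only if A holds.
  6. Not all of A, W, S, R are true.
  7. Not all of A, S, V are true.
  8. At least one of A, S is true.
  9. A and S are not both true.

W = False, H = False, V = True, D = True, R = True, A = True, S = False

  (1) D=T, R=T — same ✓
  (2) {V, W}: 1 true — at most one ✓
  (3) {S, H, W, A}: 1 true — at least one ✓
  (4) H=F, D=T — not both ✓
  (5) R=T, A=T — same ✓
  (6) {A, W, S, R}: 2/4 true — not all ✓
  (7) {A, S, V}: 2/3 true — not all ✓
  (8) {A, S}: 1 true — at least one ✓
  (9) A=T, S=F — not both ✓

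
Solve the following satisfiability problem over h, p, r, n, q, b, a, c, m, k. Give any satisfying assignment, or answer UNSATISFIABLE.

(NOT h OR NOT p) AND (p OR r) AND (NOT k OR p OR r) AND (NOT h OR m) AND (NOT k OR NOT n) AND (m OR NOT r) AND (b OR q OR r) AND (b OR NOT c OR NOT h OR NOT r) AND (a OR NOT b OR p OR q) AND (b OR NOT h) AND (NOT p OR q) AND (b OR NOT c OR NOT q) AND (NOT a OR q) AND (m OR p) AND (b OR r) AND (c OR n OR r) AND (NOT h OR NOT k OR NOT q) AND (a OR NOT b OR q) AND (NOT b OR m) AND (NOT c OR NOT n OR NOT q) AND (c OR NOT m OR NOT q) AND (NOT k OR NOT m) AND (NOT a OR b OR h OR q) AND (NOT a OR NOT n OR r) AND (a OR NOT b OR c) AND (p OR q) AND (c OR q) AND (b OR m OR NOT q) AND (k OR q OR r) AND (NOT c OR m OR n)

h = True, p = False, r = True, n = False, q = True, b = True, a = True, c = True, m = True, k = False

Set h = True.
  then (NOT h OR NOT p) forces p = False.
  then (p OR r) forces r = True.
  then (NOT h OR m) forces m = True.
  then (b OR NOT h) forces b = True.
  then (NOT k OR NOT m) forces k = False.
  then (p OR q) forces q = True.
  then (c OR NOT m OR NOT q) forces c = True.
  then (NOT c OR NOT n OR NOT q) forces n = False.
Set a = True.
All clauses satisfied.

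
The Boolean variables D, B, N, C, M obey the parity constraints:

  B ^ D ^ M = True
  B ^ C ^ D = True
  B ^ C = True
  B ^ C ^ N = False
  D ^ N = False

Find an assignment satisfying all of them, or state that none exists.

Unsatisfiable — no assignment works.

Adding constraints 2, 4, 5 mod 2: every variable appears an even number of times on the left, so the left side is 0.
But the right sides sum to 1 (mod 2). 0 ≠ 1 — the system is inconsistent.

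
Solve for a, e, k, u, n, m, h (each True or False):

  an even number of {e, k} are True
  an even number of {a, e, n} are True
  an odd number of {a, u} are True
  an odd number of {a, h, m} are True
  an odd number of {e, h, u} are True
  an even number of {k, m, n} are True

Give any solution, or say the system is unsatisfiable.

a = False, e = True, k = True, u = True, n = True, m = False, h = True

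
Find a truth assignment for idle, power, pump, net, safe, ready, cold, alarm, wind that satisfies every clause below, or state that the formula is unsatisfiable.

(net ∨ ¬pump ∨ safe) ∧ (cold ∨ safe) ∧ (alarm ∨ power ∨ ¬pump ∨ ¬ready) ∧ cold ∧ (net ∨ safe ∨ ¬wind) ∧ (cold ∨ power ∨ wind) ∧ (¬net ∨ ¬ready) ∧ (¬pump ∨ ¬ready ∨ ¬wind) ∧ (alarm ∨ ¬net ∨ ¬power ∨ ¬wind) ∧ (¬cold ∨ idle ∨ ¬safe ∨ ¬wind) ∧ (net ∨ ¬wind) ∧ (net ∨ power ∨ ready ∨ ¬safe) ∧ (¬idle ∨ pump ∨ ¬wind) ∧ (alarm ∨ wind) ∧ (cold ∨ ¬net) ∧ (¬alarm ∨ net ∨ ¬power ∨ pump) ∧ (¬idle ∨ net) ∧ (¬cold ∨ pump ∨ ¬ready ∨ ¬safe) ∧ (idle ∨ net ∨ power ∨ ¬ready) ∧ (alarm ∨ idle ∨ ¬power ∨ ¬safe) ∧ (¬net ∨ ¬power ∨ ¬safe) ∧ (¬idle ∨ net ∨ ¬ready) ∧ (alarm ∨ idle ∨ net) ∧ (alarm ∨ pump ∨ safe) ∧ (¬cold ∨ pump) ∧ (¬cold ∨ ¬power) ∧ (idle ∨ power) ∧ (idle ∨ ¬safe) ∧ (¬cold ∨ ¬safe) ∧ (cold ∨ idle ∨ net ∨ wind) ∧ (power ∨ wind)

Unit clause (cold) forces cold = True.
In (¬cold ∨ pump) only pump is left, so pump = True.
In (¬cold ∨ ¬power) only ¬power is left, so power = False.
In (idle ∨ power) only idle is left, so idle = True.
In (¬cold ∨ ¬safe) only ¬safe is left, so safe = False.
In (power ∨ wind) only wind is left, so wind = True.
In (net ∨ ¬pump ∨ safe) only net is left, so net = True.
In (¬net ∨ ¬ready) only ¬ready is left, so ready = False.
Set alarm = False.
All clauses satisfied.

idle = True, power = False, pump = True, net = True, safe = False, ready = False, cold = True, alarm = False, wind = True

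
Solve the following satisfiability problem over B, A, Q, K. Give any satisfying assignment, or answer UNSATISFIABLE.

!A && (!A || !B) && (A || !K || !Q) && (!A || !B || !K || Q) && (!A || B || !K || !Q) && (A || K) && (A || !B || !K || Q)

Unit clause (!A) forces A = False.
In (A || K) only K is left, so K = True.
In (A || !K || !Q) only !Q is left, so Q = False.
In (A || !B || !K || Q) only !B is left, so B = False.
Check each clause:
  (!A): !A holds.
  (!A || !B): !A holds.
  (A || !K || !Q): !Q holds.
  (!A || !B || !K || Q): !A holds.
  (!A || B || !K || !Q): !A holds.
  (A || K): K holds.
  (A || !B || !K || Q): !B holds.
All clauses satisfied.

B = False, A = False, Q = False, K = True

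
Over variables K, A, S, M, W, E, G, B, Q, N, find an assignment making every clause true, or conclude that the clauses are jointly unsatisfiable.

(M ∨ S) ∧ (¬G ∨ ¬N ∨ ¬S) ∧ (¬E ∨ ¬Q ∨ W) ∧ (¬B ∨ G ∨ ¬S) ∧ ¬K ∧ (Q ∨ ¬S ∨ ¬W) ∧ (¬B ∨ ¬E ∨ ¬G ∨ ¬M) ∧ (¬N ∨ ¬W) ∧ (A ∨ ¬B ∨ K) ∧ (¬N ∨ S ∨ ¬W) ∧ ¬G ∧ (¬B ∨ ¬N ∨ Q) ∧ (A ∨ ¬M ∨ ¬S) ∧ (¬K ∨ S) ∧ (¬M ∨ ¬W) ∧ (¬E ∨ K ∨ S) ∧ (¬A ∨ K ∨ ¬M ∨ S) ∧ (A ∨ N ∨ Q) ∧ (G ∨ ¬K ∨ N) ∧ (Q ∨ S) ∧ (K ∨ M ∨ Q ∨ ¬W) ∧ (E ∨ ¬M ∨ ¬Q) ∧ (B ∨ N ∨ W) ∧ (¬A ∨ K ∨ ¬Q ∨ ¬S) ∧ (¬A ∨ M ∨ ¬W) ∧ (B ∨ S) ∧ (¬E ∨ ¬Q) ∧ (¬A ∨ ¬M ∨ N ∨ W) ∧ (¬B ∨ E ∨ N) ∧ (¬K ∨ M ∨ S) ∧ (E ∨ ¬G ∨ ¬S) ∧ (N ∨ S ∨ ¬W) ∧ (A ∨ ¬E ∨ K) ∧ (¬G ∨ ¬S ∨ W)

Unit clause (¬K) forces K = False.
Unit clause (¬G) forces G = False.
Set A = True.
Try S = False:
  (M ∨ S) forces M = True.
  clause (¬A ∨ K ∨ ¬M ∨ S) is falsified — backtrack.
So S = True.
  then (¬B ∨ G ∨ ¬S) forces B = False.
  then (¬A ∨ K ∨ ¬Q ∨ ¬S) forces Q = False.
  then (Q ∨ ¬S ∨ ¬W) forces W = False.
  then (B ∨ N ∨ W) forces N = True.
Set M = False.
Set E = False.
All clauses satisfied.

K=F, A=T, S=T, M=F, W=F, E=F, G=F, B=F, Q=F, N=T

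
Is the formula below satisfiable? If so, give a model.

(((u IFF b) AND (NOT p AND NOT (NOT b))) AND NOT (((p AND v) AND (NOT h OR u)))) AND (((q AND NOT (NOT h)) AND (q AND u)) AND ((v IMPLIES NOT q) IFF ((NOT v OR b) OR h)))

b: True, q: True, u: True, p: False, h: True, v: False

  ((u IFF b) AND (NOT p AND NOT (NOT b))) AND NOT (((p AND v) AND (NOT h OR u))) = True
    (u IFF b) AND (NOT p AND NOT (NOT b)) = True
      u IFF b = True
      NOT p AND NOT (NOT b) = True
        NOT p = True
        NOT (NOT b) = True
          NOT b = False
    NOT (((p AND v) AND (NOT h OR u))) = True
      (p AND v) AND (NOT h OR u) = False
        p AND v = False
        NOT h OR u = True
          NOT h = False
  ((q AND NOT (NOT h)) AND (q AND u)) AND ((v IMPLIES NOT q) IFF ((NOT v OR b) OR h)) = True
    (q AND NOT (NOT h)) AND (q AND u) = True
      q AND NOT (NOT h) = True
        NOT (NOT h) = True
          NOT h = False
      q AND u = True
    (v IMPLIES NOT q) IFF ((NOT v OR b) OR h) = True
      v IMPLIES NOT q = True
        NOT q = False
      (NOT v OR b) OR h = True
        NOT v OR b = True
          NOT v = True
Both conjuncts True, so the formula holds.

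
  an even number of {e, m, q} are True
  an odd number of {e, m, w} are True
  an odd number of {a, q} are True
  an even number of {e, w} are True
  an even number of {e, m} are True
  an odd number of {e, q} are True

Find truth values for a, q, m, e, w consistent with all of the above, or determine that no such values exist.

a = True, q = False, m = True, e = True, w = True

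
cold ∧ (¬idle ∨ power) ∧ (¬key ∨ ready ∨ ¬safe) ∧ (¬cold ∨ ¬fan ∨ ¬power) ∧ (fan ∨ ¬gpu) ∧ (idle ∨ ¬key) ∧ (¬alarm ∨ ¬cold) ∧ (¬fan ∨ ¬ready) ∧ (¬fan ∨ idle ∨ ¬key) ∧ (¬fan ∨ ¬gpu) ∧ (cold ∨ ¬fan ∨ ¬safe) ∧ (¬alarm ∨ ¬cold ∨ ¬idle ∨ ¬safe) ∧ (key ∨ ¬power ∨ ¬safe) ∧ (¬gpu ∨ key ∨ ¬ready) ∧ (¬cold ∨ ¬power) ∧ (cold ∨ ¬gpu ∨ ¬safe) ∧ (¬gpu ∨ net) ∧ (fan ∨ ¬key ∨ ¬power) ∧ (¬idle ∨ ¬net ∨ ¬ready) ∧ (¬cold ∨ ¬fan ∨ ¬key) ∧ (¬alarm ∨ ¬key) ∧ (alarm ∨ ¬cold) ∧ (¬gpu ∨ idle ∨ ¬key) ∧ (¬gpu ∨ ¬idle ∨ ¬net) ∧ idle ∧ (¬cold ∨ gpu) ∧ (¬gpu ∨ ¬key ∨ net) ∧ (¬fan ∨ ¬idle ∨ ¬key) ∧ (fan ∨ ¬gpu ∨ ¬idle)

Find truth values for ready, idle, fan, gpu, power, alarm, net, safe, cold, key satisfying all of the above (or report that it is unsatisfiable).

Case cold = True:
  (¬alarm ∨ ¬cold) forces alarm = False.
  Clause (alarm ∨ ¬cold) is falsified — contradiction.
Case cold = False:
  Clause (cold) is falsified — contradiction.
Both cases fail, so the formula is unsatisfiable.

UNSATISFIABLE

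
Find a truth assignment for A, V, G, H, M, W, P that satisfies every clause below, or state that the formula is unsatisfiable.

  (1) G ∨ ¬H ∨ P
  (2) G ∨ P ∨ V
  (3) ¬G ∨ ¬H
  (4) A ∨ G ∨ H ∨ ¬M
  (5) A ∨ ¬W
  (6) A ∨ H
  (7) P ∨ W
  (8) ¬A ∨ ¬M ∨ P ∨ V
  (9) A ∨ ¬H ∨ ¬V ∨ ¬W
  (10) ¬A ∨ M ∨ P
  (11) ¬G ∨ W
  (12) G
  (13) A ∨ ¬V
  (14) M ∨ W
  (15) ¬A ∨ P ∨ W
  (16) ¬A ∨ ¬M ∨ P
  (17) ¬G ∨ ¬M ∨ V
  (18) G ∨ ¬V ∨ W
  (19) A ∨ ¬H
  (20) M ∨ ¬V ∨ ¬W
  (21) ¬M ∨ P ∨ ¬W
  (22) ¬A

Case A = True:
  Clause (¬A) is falsified — contradiction.
Case A = False:
  (A ∨ ¬W) forces W = False.
  (A ∨ H) forces H = True.
  Clause (A ∨ ¬H) is falsified — contradiction.
Both cases fail, so the formula is unsatisfiable.

UNSATISFIABLE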